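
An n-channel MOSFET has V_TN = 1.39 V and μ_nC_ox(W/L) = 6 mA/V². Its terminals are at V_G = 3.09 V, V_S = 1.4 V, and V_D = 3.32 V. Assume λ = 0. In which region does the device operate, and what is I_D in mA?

Saturation; I_D = 0.270 mA

V_GS = V_G − V_S = 3.09 − 1.4 = 1.69 V; V_DS = V_D − V_S = 3.32 − 1.4 = 1.92 V.
V_ov = V_GS − V_TN = 1.69 − 1.39 = 0.3 V.
Since V_DS = 1.92 V ≥ V_ov = 0.3 V, the device is in saturation.
I_D = ½ k_n V_ov² = 0.5 × 6 × 0.3² = 0.27 mA.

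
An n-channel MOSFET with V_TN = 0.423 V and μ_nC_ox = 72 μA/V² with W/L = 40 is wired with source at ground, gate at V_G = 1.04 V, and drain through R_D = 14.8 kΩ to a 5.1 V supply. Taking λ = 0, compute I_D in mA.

I_D = 0.329 mA

V_GS = V_G = 1.04 V, so V_ov = 1.04 − 0.423 = 0.617 V.
k_n = μ_nC_ox · (W/L) = 2.88 mA/V².
Assume saturation: I_D = ½ k_n V_ov² = 0.5 × 2.88 × 0.617² = 0.548 mA, giving V_DS = V_DD − I_D R_D = 5.1 − 0.548 × 14.8 = -3.01 V.
But -3.01 V < V_ov = 0.617 V, so the device is actually in triode.
In triode I_D = k_n[V_ov V_DS − ½ V_DS²] and I_D = (V_DD − V_DS)/R_D. Equating: 21.3 V_DS² − 27.3 V_DS + 5.1 = 0, giving V_DS = 0.227 V (the root below V_ov).
I_D = (5.1 − 0.227) / 14.8 = 0.329 mA.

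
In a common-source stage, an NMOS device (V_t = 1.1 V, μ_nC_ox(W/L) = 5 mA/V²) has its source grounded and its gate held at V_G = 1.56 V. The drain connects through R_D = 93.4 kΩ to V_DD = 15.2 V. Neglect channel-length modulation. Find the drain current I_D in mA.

V_GS = V_G = 1.56 V, so V_ov = 1.56 − 1.1 = 0.46 V.
Assume saturation: I_D = ½ k_n V_ov² = 0.5 × 5 × 0.46² = 0.529 mA, giving V_DS = V_DD − I_D R_D = 15.2 − 0.529 × 93.4 = -34.2 V.
But -34.2 V < V_ov = 0.46 V, so the device is actually in triode.
In triode I_D = k_n[V_ov V_DS − ½ V_DS²] and I_D = (V_DD − V_DS)/R_D. Equating: 234 V_DS² − 215.8 V_DS + 15.2 = 0, giving V_DS = 0.0768 V (the root below V_ov).
I_D = (15.2 − 0.0768) / 93.4 = 0.162 mA.

I_D = 0.162 mA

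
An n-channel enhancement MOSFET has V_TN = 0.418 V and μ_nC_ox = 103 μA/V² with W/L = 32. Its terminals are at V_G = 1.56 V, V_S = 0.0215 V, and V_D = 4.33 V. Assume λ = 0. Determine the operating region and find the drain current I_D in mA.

V_GS = V_G − V_S = 1.56 − 0.0215 = 1.54 V; V_DS = V_D − V_S = 4.33 − 0.0215 = 4.31 V.
k_n = μ_nC_ox · (W/L) = 3.296 mA/V².
V_ov = V_GS − V_TN = 1.54 − 0.418 = 1.12 V.
Since V_DS = 4.31 V ≥ V_ov = 1.12 V, the device is in saturation.
I_D = ½ k_n V_ov² = 0.5 × 3.296 × 1.12² = 2.07 mA.

Saturation; I_D = 2.07 mA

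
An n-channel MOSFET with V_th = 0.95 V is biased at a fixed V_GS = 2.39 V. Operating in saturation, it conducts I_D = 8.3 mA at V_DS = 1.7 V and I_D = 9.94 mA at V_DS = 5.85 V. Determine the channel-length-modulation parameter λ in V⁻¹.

With V_GS fixed, I_D ∝ (1 + λ V_DS) in saturation, so I_D2/I_D1 = (1 + λ V_DS2)/(1 + λ V_DS1).
9.94/8.3 = 1.198 = (1 + 5.85 λ)/(1 + 1.7 λ).
Solving: λ (I_D1 V_DS2 − I_D2 V_DS1) = I_D2 − I_D1, so λ = (9.94 − 8.3) / (8.3 × 5.85 − 9.94 × 1.7) = 1.64 / 31.7 = 0.0518 V⁻¹.

λ = 0.0518 V⁻¹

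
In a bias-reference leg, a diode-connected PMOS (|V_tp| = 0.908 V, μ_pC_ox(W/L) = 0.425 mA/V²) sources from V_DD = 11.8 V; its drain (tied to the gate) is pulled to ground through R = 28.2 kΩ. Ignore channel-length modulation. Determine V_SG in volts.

V_SG = 2.18 V

With gate tied to drain, V_SG = V_SD ≥ V_SG − |V_tp|, so the device is in saturation.
KCL at the drain: ½ k_p (V_SG − |V_tp|)² = (V_DD − V_SG)/R.
Let x = V_SG − 0.908. Then 5.99 x² + x − 10.89 = 0, giving x = 1.27 V (positive root), so V_SG = 2.18 V.
I_D = (V_DD − V_SG)/R = (11.8 − 2.18) / 28.2 = 0.341 mA.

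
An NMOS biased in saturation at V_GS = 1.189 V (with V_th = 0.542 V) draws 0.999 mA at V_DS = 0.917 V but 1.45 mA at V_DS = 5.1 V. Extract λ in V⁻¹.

λ = 0.120 V⁻¹

With V_GS fixed, I_D ∝ (1 + λ V_DS) in saturation, so I_D2/I_D1 = (1 + λ V_DS2)/(1 + λ V_DS1).
1.45/0.999 = 1.451 = (1 + 5.1 λ)/(1 + 0.917 λ).
Solving: λ (I_D1 V_DS2 − I_D2 V_DS1) = I_D2 − I_D1, so λ = (1.45 − 0.999) / (0.999 × 5.1 − 1.45 × 0.917) = 0.451 / 3.77 = 0.12 V⁻¹.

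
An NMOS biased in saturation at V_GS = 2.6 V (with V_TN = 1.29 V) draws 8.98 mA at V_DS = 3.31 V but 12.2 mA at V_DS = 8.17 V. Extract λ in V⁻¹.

With V_GS fixed, I_D ∝ (1 + λ V_DS) in saturation, so I_D2/I_D1 = (1 + λ V_DS2)/(1 + λ V_DS1).
12.2/8.98 = 1.359 = (1 + 8.17 λ)/(1 + 3.31 λ).
Solving: λ (I_D1 V_DS2 − I_D2 V_DS1) = I_D2 − I_D1, so λ = (12.2 − 8.98) / (8.98 × 8.17 − 12.2 × 3.31) = 3.22 / 33 = 0.0976 V⁻¹.

λ = 0.0976 V⁻¹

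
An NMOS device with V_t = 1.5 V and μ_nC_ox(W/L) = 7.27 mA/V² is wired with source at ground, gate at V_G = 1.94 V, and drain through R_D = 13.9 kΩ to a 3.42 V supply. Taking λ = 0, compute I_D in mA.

I_D = 0.240 mA

V_GS = V_G = 1.94 V, so V_ov = 1.94 − 1.5 = 0.44 V.
Assume saturation: I_D = ½ k_n V_ov² = 0.5 × 7.27 × 0.44² = 0.704 mA, giving V_DS = V_DD − I_D R_D = 3.42 − 0.704 × 13.9 = -6.36 V.
But -6.36 V < V_ov = 0.44 V, so the device is actually in triode.
In triode I_D = k_n[V_ov V_DS − ½ V_DS²] and I_D = (V_DD − V_DS)/R_D. Equating: 50.5 V_DS² − 45.46 V_DS + 3.42 = 0, giving V_DS = 0.0829 V (the root below V_ov).
I_D = (3.42 − 0.0829) / 13.9 = 0.24 mA.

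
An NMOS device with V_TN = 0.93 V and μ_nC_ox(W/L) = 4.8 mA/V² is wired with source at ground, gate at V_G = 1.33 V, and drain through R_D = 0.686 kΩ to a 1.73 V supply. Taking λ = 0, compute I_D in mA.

V_GS = V_G = 1.33 V, so V_ov = 1.33 − 0.93 = 0.4 V.
Assume saturation: I_D = ½ k_n V_ov² = 0.5 × 4.8 × 0.4² = 0.384 mA, giving V_DS = V_DD − I_D R_D = 1.73 − 0.384 × 0.686 = 1.47 V.
V_DS = 1.47 V ≥ V_ov = 0.4 V, confirming saturation.

I_D = 0.384 mA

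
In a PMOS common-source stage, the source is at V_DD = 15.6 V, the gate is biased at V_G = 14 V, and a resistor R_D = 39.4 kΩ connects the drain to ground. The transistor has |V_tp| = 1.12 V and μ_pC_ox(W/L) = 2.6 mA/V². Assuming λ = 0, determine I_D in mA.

I_D = 0.300 mA

V_SG = V_DD − V_G = 15.6 − 14 = 1.6 V, so V_ov = 1.6 − 1.12 = 0.48 V.
Assume saturation: I_D = ½ k_p V_ov² = 0.5 × 2.6 × 0.48² = 0.3 mA, giving V_SD = V_DD − I_D R_D = 15.6 − 0.3 × 39.4 = 3.8 V.
V_SD = 3.8 V ≥ V_ov = 0.48 V, confirming saturation.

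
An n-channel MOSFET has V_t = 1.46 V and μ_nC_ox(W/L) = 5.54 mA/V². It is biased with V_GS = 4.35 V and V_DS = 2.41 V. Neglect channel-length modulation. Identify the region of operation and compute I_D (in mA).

Triode; I_D = 22.5 mA

V_ov = V_GS − V_t = 4.35 − 1.46 = 2.89 V.
Since V_DS = 2.41 V < V_ov = 2.89 V, the device is in the triode region.
I_D = k_n [V_ov · V_DS − ½ V_DS²] = 5.54 × [2.89 × 2.41 − 0.5 × 2.41²] = 22.5 mA.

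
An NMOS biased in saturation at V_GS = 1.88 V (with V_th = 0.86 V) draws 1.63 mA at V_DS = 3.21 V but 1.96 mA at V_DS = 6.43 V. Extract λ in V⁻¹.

With V_GS fixed, I_D ∝ (1 + λ V_DS) in saturation, so I_D2/I_D1 = (1 + λ V_DS2)/(1 + λ V_DS1).
1.96/1.63 = 1.202 = (1 + 6.43 λ)/(1 + 3.21 λ).
Solving: λ (I_D1 V_DS2 − I_D2 V_DS1) = I_D2 − I_D1, so λ = (1.96 − 1.63) / (1.63 × 6.43 − 1.96 × 3.21) = 0.33 / 4.19 = 0.0788 V⁻¹.

λ = 0.0788 V⁻¹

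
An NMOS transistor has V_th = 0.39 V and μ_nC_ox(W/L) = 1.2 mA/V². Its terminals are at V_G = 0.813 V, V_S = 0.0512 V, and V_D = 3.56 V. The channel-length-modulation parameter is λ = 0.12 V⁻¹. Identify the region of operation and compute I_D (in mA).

V_GS = V_G − V_S = 0.813 − 0.0512 = 0.762 V; V_DS = V_D − V_S = 3.56 − 0.0512 = 3.51 V.
V_ov = V_GS − V_th = 0.762 − 0.39 = 0.372 V.
Since V_DS = 3.51 V ≥ V_ov = 0.372 V, the device is in saturation.
I_D = ½ k_n V_ov² (1 + λ V_DS) = 0.5 × 1.2 × 0.372² × (1 + 0.12 × 3.51) = 0.118 mA.

Saturation; I_D = 0.118 mA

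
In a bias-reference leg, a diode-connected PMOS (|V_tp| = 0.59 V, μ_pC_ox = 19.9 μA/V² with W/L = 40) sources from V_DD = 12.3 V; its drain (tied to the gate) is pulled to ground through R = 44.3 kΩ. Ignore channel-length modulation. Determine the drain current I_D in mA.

I_D = 0.247 mA

With gate tied to drain, V_SG = V_SD ≥ V_SG − |V_tp|, so the device is in saturation.
k_p = μ_pC_ox · (W/L) = 0.796 mA/V².
KCL at the drain: ½ k_p (V_SG − |V_tp|)² = (V_DD − V_SG)/R.
Let x = V_SG − 0.59. Then 17.6 x² + x − 11.71 = 0, giving x = 0.787 V (positive root), so V_SG = 1.38 V.
I_D = (V_DD − V_SG)/R = (12.3 − 1.38) / 44.3 = 0.247 mA.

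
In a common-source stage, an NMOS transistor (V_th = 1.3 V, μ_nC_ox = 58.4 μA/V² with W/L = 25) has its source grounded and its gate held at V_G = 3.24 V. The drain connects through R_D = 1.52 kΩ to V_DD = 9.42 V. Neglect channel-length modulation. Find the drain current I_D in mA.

I_D = 2.75 mA

V_GS = V_G = 3.24 V, so V_ov = 3.24 − 1.3 = 1.94 V.
k_n = μ_nC_ox · (W/L) = 1.46 mA/V².
Assume saturation: I_D = ½ k_n V_ov² = 0.5 × 1.46 × 1.94² = 2.75 mA, giving V_DS = V_DD − I_D R_D = 9.42 − 2.75 × 1.52 = 5.24 V.
V_DS = 5.24 V ≥ V_ov = 1.94 V, confirming saturation.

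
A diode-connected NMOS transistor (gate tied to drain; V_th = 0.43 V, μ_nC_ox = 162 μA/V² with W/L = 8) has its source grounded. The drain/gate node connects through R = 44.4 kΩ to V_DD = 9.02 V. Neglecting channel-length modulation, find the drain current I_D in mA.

I_D = 0.182 mA

With gate tied to drain, V_GS = V_DS ≥ V_GS − V_th, so the device is in saturation.
k_n = μ_nC_ox · (W/L) = 1.296 mA/V².
KCL at the drain: ½ k_n (V_GS − V_th)² = (V_DD − V_GS)/R.
Let x = V_GS − 0.43. Then 28.8 x² + x − 8.59 = 0, giving x = 0.529 V (positive root), so V_GS = 0.959 V.
I_D = (V_DD − V_GS)/R = (9.02 − 0.959) / 44.4 = 0.182 mA.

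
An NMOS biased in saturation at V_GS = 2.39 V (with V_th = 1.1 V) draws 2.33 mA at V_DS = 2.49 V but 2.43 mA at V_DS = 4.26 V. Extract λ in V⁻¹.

λ = 0.0258 V⁻¹

With V_GS fixed, I_D ∝ (1 + λ V_DS) in saturation, so I_D2/I_D1 = (1 + λ V_DS2)/(1 + λ V_DS1).
2.43/2.33 = 1.043 = (1 + 4.26 λ)/(1 + 2.49 λ).
Solving: λ (I_D1 V_DS2 − I_D2 V_DS1) = I_D2 − I_D1, so λ = (2.43 − 2.33) / (2.33 × 4.26 − 2.43 × 2.49) = 0.1 / 3.88 = 0.0258 V⁻¹.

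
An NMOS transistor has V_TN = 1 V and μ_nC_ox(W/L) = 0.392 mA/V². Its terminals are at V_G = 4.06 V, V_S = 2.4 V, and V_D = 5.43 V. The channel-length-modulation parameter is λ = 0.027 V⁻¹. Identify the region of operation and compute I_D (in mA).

V_GS = V_G − V_S = 4.06 − 2.4 = 1.66 V; V_DS = V_D − V_S = 5.43 − 2.4 = 3.03 V.
V_ov = V_GS − V_TN = 1.66 − 1 = 0.66 V.
Since V_DS = 3.03 V ≥ V_ov = 0.66 V, the device is in saturation.
I_D = ½ k_n V_ov² (1 + λ V_DS) = 0.5 × 0.392 × 0.66² × (1 + 0.027 × 3.03) = 0.0924 mA.

Saturation; I_D = 0.0924 mA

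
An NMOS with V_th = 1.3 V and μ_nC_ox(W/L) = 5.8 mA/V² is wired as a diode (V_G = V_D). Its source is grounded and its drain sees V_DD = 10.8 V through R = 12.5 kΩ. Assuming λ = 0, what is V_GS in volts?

With gate tied to drain, V_GS = V_DS ≥ V_GS − V_th, so the device is in saturation.
KCL at the drain: ½ k_n (V_GS − V_th)² = (V_DD − V_GS)/R.
Let x = V_GS − 1.3. Then 36.2 x² + x − 9.5 = 0, giving x = 0.498 V (positive root), so V_GS = 1.8 V.
I_D = (V_DD − V_GS)/R = (10.8 − 1.8) / 12.5 = 0.72 mA.

V_GS = 1.80 V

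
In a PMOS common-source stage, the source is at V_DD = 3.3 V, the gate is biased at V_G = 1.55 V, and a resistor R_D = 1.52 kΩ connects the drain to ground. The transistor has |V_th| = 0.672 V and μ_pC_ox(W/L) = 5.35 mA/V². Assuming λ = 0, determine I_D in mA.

V_SG = V_DD − V_G = 3.3 − 1.55 = 1.75 V, so V_ov = 1.75 − 0.672 = 1.08 V.
Assume saturation: I_D = ½ k_p V_ov² = 0.5 × 5.35 × 1.08² = 3.11 mA, giving V_SD = V_DD − I_D R_D = 3.3 − 3.11 × 1.52 = -1.43 V.
But -1.43 V < V_ov = 1.08 V, so the device is actually in triode.
In triode I_D = k_p[V_ov V_SD − ½ V_SD²] and I_D = (V_DD − V_SD)/R_D. Equating: 4.07 V_SD² − 9.766 V_SD + 3.3 = 0, giving V_SD = 0.407 V (the root below V_ov).
I_D = (3.3 − 0.407) / 1.52 = 1.9 mA.

I_D = 1.90 mA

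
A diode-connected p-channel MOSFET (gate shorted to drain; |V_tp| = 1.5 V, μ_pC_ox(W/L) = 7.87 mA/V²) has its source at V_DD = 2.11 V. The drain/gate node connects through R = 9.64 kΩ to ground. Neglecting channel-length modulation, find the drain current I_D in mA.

With gate tied to drain, V_SG = V_SD ≥ V_SG − |V_tp|, so the device is in saturation.
KCL at the drain: ½ k_p (V_SG − |V_tp|)² = (V_DD − V_SG)/R.
Let x = V_SG − 1.5. Then 37.9 x² + x − 0.61 = 0, giving x = 0.114 V (positive root), so V_SG = 1.61 V.
I_D = (V_DD − V_SG)/R = (2.11 − 1.61) / 9.64 = 0.0514 mA.

I_D = 0.0514 mA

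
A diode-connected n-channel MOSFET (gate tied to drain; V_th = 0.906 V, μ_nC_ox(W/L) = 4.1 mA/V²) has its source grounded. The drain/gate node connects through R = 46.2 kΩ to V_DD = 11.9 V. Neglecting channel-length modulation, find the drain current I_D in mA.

With gate tied to drain, V_GS = V_DS ≥ V_GS − V_th, so the device is in saturation.
KCL at the drain: ½ k_n (V_GS − V_th)² = (V_DD − V_GS)/R.
Let x = V_GS − 0.906. Then 94.7 x² + x − 10.99 = 0, giving x = 0.335 V (positive root), so V_GS = 1.24 V.
I_D = (V_DD − V_GS)/R = (11.9 − 1.24) / 46.2 = 0.231 mA.

I_D = 0.231 mA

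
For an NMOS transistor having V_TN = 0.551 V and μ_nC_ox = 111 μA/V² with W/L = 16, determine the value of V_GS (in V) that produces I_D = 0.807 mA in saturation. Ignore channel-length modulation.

k_n = μ_nC_ox · (W/L) = 1.776 mA/V².
In saturation I_D = ½ k_n (V_GS − V_TN)², so V_GS − V_TN = √(2 I_D / k_n) = √(2 × 0.807 / 1.776) = 0.953 V.
V_GS = 0.551 + 0.953 = 1.5 V.

V_GS = 1.50 V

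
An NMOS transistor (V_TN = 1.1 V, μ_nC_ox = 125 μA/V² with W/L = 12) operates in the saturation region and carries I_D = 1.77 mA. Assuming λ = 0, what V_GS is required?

V_GS = 2.64 V

k_n = μ_nC_ox · (W/L) = 1.5 mA/V².
In saturation I_D = ½ k_n (V_GS − V_TN)², so V_GS − V_TN = √(2 I_D / k_n) = √(2 × 1.77 / 1.5) = 1.54 V.
V_GS = 1.1 + 1.54 = 2.64 V.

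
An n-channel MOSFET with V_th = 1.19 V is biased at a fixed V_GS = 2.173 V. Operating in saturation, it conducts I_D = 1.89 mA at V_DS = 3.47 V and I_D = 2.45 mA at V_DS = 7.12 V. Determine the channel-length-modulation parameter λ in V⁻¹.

With V_GS fixed, I_D ∝ (1 + λ V_DS) in saturation, so I_D2/I_D1 = (1 + λ V_DS2)/(1 + λ V_DS1).
2.45/1.89 = 1.296 = (1 + 7.12 λ)/(1 + 3.47 λ).
Solving: λ (I_D1 V_DS2 − I_D2 V_DS1) = I_D2 − I_D1, so λ = (2.45 − 1.89) / (1.89 × 7.12 − 2.45 × 3.47) = 0.56 / 4.96 = 0.113 V⁻¹.

λ = 0.113 V⁻¹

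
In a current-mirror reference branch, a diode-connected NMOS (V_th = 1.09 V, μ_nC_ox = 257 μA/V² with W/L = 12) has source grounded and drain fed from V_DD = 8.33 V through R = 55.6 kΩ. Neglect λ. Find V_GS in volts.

With gate tied to drain, V_GS = V_DS ≥ V_GS − V_th, so the device is in saturation.
k_n = μ_nC_ox · (W/L) = 3.084 mA/V².
KCL at the drain: ½ k_n (V_GS − V_th)² = (V_DD − V_GS)/R.
Let x = V_GS − 1.09. Then 85.7 x² + x − 7.24 = 0, giving x = 0.285 V (positive root), so V_GS = 1.37 V.
I_D = (V_DD − V_GS)/R = (8.33 − 1.37) / 55.6 = 0.125 mA.

V_GS = 1.37 V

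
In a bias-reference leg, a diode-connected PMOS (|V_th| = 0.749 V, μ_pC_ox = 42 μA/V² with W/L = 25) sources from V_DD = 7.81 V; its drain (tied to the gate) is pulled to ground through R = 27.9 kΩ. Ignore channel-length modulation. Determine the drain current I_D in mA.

With gate tied to drain, V_SG = V_SD ≥ V_SG − |V_th|, so the device is in saturation.
k_p = μ_pC_ox · (W/L) = 1.05 mA/V².
KCL at the drain: ½ k_p (V_SG − |V_th|)² = (V_DD − V_SG)/R.
Let x = V_SG − 0.749. Then 14.6 x² + x − 7.061 = 0, giving x = 0.661 V (positive root), so V_SG = 1.41 V.
I_D = (V_DD − V_SG)/R = (7.81 − 1.41) / 27.9 = 0.229 mA.

I_D = 0.229 mA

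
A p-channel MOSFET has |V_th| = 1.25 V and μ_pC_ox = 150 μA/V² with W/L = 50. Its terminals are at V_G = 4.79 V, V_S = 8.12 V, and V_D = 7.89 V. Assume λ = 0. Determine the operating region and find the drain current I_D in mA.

Triode; I_D = 3.39 mA

V_SG = V_S − V_G = 8.12 − 4.79 = 3.33 V; V_SD = V_S − V_D = 8.12 − 7.89 = 0.23 V.
k_p = μ_pC_ox · (W/L) = 7.5 mA/V².
V_ov = V_SG − |V_th| = 3.33 − 1.25 = 2.08 V.
Since V_SD = 0.23 V < V_ov = 2.08 V, the device is in the triode region.
I_D = k_p [V_ov · V_SD − ½ V_SD²] = 7.5 × [2.08 × 0.23 − 0.5 × 0.23²] = 3.39 mA.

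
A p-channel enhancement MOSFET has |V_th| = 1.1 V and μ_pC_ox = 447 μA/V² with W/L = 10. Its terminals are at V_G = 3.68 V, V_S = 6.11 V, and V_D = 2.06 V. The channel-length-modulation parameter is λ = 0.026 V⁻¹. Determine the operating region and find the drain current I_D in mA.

Saturation; I_D = 4.37 mA

V_SG = V_S − V_G = 6.11 − 3.68 = 2.43 V; V_SD = V_S − V_D = 6.11 − 2.06 = 4.05 V.
k_p = μ_pC_ox · (W/L) = 4.47 mA/V².
V_ov = V_SG − |V_th| = 2.43 − 1.1 = 1.33 V.
Since V_SD = 4.05 V ≥ V_ov = 1.33 V, the device is in saturation.
I_D = ½ k_p V_ov² (1 + λ V_SD) = 0.5 × 4.47 × 1.33² × (1 + 0.026 × 4.05) = 4.37 mA.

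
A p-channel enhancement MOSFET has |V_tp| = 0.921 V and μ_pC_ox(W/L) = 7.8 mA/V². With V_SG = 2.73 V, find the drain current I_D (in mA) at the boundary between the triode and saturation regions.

At the boundary V_SD = V_ov = V_SG − |V_tp| = 2.73 − 0.921 = 1.81 V.
I_D = ½ k_p V_ov² = 0.5 × 7.8 × 1.81² = 12.8 mA.

I_D = 12.8 mA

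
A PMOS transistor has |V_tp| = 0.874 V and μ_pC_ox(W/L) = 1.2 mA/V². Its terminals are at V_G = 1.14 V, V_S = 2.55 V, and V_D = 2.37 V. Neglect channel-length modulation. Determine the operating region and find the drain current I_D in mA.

V_SG = V_S − V_G = 2.55 − 1.14 = 1.41 V; V_SD = V_S − V_D = 2.55 − 2.37 = 0.18 V.
V_ov = V_SG − |V_tp| = 1.41 − 0.874 = 0.536 V.
Since V_SD = 0.18 V < V_ov = 0.536 V, the device is in the triode region.
I_D = k_p [V_ov · V_SD − ½ V_SD²] = 1.2 × [0.536 × 0.18 − 0.5 × 0.18²] = 0.0963 mA.

Triode; I_D = 0.0963 mA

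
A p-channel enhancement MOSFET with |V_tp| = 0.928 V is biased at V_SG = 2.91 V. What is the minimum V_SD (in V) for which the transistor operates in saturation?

The boundary between triode and saturation is V_SD = V_SG − |V_tp| = V_ov.
V_ov = 2.91 − 0.928 = 1.98 V.

V_SD,sat = 1.98 V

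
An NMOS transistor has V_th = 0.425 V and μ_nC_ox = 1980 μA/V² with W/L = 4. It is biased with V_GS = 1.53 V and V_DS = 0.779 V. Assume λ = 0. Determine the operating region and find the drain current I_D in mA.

k_n = μ_nC_ox · (W/L) = 7.92 mA/V².
V_ov = V_GS − V_th = 1.53 − 0.425 = 1.1 V.
Since V_DS = 0.779 V < V_ov = 1.1 V, the device is in the triode region.
I_D = k_n [V_ov · V_DS − ½ V_DS²] = 7.92 × [1.1 × 0.779 − 0.5 × 0.779²] = 4.41 mA.

Triode; I_D = 4.41 mA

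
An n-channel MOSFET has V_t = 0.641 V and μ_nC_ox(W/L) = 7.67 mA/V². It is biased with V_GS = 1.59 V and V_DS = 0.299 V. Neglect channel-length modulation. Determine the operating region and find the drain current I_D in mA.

V_ov = V_GS − V_t = 1.59 − 0.641 = 0.949 V.
Since V_DS = 0.299 V < V_ov = 0.949 V, the device is in the triode region.
I_D = k_n [V_ov · V_DS − ½ V_DS²] = 7.67 × [0.949 × 0.299 − 0.5 × 0.299²] = 1.83 mA.

Triode; I_D = 1.83 mA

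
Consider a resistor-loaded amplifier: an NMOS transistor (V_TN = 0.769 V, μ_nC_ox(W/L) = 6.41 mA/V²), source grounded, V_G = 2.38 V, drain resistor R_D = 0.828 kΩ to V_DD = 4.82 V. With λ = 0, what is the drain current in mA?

I_D = 5.09 mA

V_GS = V_G = 2.38 V, so V_ov = 2.38 − 0.769 = 1.61 V.
Assume saturation: I_D = ½ k_n V_ov² = 0.5 × 6.41 × 1.61² = 8.32 mA, giving V_DS = V_DD − I_D R_D = 4.82 − 8.32 × 0.828 = -2.07 V.
But -2.07 V < V_ov = 1.61 V, so the device is actually in triode.
In triode I_D = k_n[V_ov V_DS − ½ V_DS²] and I_D = (V_DD − V_DS)/R_D. Equating: 2.65 V_DS² − 9.55 V_DS + 4.82 = 0, giving V_DS = 0.607 V (the root below V_ov).
I_D = (4.82 − 0.607) / 0.828 = 5.09 mA.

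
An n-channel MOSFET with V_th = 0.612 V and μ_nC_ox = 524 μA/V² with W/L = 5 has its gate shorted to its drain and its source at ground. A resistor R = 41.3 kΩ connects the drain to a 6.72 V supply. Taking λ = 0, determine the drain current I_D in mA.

With gate tied to drain, V_GS = V_DS ≥ V_GS − V_th, so the device is in saturation.
k_n = μ_nC_ox · (W/L) = 2.62 mA/V².
KCL at the drain: ½ k_n (V_GS − V_th)² = (V_DD − V_GS)/R.
Let x = V_GS − 0.612. Then 54.1 x² + x − 6.108 = 0, giving x = 0.327 V (positive root), so V_GS = 0.939 V.
I_D = (V_DD − V_GS)/R = (6.72 − 0.939) / 41.3 = 0.14 mA.

I_D = 0.140 mA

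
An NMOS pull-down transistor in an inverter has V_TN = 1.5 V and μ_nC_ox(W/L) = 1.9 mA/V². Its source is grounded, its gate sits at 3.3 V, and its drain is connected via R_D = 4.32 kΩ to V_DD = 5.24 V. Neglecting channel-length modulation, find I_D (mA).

V_GS = V_G = 3.3 V, so V_ov = 3.3 − 1.5 = 1.8 V.
Assume saturation: I_D = ½ k_n V_ov² = 0.5 × 1.9 × 1.8² = 3.08 mA, giving V_DS = V_DD − I_D R_D = 5.24 − 3.08 × 4.32 = -8.06 V.
But -8.06 V < V_ov = 1.8 V, so the device is actually in triode.
In triode I_D = k_n[V_ov V_DS − ½ V_DS²] and I_D = (V_DD − V_DS)/R_D. Equating: 4.1 V_DS² − 15.77 V_DS + 5.24 = 0, giving V_DS = 0.367 V (the root below V_ov).
I_D = (5.24 − 0.367) / 4.32 = 1.13 mA.

I_D = 1.13 mA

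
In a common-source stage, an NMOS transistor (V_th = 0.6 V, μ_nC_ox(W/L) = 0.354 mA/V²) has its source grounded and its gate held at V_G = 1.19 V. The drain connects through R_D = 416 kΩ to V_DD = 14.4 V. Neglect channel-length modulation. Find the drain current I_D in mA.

I_D = 0.0341 mA

V_GS = V_G = 1.19 V, so V_ov = 1.19 − 0.6 = 0.59 V.
Assume saturation: I_D = ½ k_n V_ov² = 0.5 × 0.354 × 0.59² = 0.0616 mA, giving V_DS = V_DD − I_D R_D = 14.4 − 0.0616 × 416 = -11.2 V.
But -11.2 V < V_ov = 0.59 V, so the device is actually in triode.
In triode I_D = k_n[V_ov V_DS − ½ V_DS²] and I_D = (V_DD − V_DS)/R_D. Equating: 73.6 V_DS² − 87.89 V_DS + 14.4 = 0, giving V_DS = 0.196 V (the root below V_ov).
I_D = (14.4 − 0.196) / 416 = 0.0341 mA.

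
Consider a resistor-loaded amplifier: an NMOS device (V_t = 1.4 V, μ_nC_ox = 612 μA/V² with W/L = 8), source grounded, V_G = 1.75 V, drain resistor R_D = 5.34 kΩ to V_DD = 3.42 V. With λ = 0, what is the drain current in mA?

V_GS = V_G = 1.75 V, so V_ov = 1.75 − 1.4 = 0.35 V.
k_n = μ_nC_ox · (W/L) = 4.896 mA/V².
Assume saturation: I_D = ½ k_n V_ov² = 0.5 × 4.896 × 0.35² = 0.3 mA, giving V_DS = V_DD − I_D R_D = 3.42 − 0.3 × 5.34 = 1.82 V.
V_DS = 1.82 V ≥ V_ov = 0.35 V, confirming saturation.

I_D = 0.300 mA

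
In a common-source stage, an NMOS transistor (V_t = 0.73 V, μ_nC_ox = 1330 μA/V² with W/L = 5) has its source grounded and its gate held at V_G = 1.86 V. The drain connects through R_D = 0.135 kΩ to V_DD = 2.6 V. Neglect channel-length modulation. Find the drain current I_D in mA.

V_GS = V_G = 1.86 V, so V_ov = 1.86 − 0.73 = 1.13 V.
k_n = μ_nC_ox · (W/L) = 6.65 mA/V².
Assume saturation: I_D = ½ k_n V_ov² = 0.5 × 6.65 × 1.13² = 4.25 mA, giving V_DS = V_DD − I_D R_D = 2.6 − 4.25 × 0.135 = 2.03 V.
V_DS = 2.03 V ≥ V_ov = 1.13 V, confirming saturation.

I_D = 4.25 mA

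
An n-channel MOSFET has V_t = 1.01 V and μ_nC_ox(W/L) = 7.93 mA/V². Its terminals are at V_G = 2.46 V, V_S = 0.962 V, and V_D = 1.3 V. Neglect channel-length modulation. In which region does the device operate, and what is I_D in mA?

V_GS = V_G − V_S = 2.46 − 0.962 = 1.5 V; V_DS = V_D − V_S = 1.3 − 0.962 = 0.338 V.
V_ov = V_GS − V_t = 1.5 − 1.01 = 0.488 V.
Since V_DS = 0.338 V < V_ov = 0.488 V, the device is in the triode region.
I_D = k_n [V_ov · V_DS − ½ V_DS²] = 7.93 × [0.488 × 0.338 − 0.5 × 0.338²] = 0.855 mA.

Triode; I_D = 0.855 mA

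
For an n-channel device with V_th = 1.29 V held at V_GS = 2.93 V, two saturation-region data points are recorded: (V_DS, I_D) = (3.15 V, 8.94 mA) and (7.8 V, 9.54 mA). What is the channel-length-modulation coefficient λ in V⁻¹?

λ = 0.0151 V⁻¹

With V_GS fixed, I_D ∝ (1 + λ V_DS) in saturation, so I_D2/I_D1 = (1 + λ V_DS2)/(1 + λ V_DS1).
9.54/8.94 = 1.067 = (1 + 7.8 λ)/(1 + 3.15 λ).
Solving: λ (I_D1 V_DS2 − I_D2 V_DS1) = I_D2 − I_D1, so λ = (9.54 − 8.94) / (8.94 × 7.8 − 9.54 × 3.15) = 0.6 / 39.7 = 0.0151 V⁻¹.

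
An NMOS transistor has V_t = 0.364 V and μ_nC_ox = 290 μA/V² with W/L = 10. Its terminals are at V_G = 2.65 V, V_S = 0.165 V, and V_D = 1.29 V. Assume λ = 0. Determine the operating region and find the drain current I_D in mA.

V_GS = V_G − V_S = 2.65 − 0.165 = 2.48 V; V_DS = V_D − V_S = 1.29 − 0.165 = 1.12 V.
k_n = μ_nC_ox · (W/L) = 2.9 mA/V².
V_ov = V_GS − V_t = 2.48 − 0.364 = 2.12 V.
Since V_DS = 1.12 V < V_ov = 2.12 V, the device is in the triode region.
I_D = k_n [V_ov · V_DS − ½ V_DS²] = 2.9 × [2.12 × 1.12 − 0.5 × 1.12²] = 5.08 mA.

Triode; I_D = 5.08 mA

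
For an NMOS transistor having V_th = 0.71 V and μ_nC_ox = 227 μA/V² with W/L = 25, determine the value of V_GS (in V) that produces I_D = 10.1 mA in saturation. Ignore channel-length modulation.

V_GS = 2.60 V

k_n = μ_nC_ox · (W/L) = 5.675 mA/V².
In saturation I_D = ½ k_n (V_GS − V_th)², so V_GS − V_th = √(2 I_D / k_n) = √(2 × 10.1 / 5.675) = 1.89 V.
V_GS = 0.71 + 1.89 = 2.6 V.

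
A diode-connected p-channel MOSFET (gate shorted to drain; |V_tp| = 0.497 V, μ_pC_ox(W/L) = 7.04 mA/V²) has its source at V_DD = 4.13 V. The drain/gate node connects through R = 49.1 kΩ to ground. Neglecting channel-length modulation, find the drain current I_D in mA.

With gate tied to drain, V_SG = V_SD ≥ V_SG − |V_tp|, so the device is in saturation.
KCL at the drain: ½ k_p (V_SG − |V_tp|)² = (V_DD − V_SG)/R.
Let x = V_SG − 0.497. Then 173 x² + x − 3.633 = 0, giving x = 0.142 V (positive root), so V_SG = 0.639 V.
I_D = (V_DD − V_SG)/R = (4.13 − 0.639) / 49.1 = 0.0711 mA.

I_D = 0.0711 mA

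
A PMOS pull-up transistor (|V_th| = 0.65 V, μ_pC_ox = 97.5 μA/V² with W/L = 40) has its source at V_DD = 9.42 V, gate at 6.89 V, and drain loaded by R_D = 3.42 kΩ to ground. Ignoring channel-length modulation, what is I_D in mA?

V_SG = V_DD − V_G = 9.42 − 6.89 = 2.53 V, so V_ov = 2.53 − 0.65 = 1.88 V.
k_p = μ_pC_ox · (W/L) = 3.9 mA/V².
Assume saturation: I_D = ½ k_p V_ov² = 0.5 × 3.9 × 1.88² = 6.89 mA, giving V_SD = V_DD − I_D R_D = 9.42 − 6.89 × 3.42 = -14.2 V.
But -14.2 V < V_ov = 1.88 V, so the device is actually in triode.
In triode I_D = k_p[V_ov V_SD − ½ V_SD²] and I_D = (V_DD − V_SD)/R_D. Equating: 6.67 V_SD² − 26.08 V_SD + 9.42 = 0, giving V_SD = 0.403 V (the root below V_ov).
I_D = (9.42 − 0.403) / 3.42 = 2.64 mA.

I_D = 2.64 mA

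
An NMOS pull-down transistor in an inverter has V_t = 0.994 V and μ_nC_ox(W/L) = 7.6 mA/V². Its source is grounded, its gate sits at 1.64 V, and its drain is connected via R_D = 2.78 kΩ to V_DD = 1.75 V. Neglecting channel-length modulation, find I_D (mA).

V_GS = V_G = 1.64 V, so V_ov = 1.64 − 0.994 = 0.646 V.
Assume saturation: I_D = ½ k_n V_ov² = 0.5 × 7.6 × 0.646² = 1.59 mA, giving V_DS = V_DD − I_D R_D = 1.75 − 1.59 × 2.78 = -2.66 V.
But -2.66 V < V_ov = 0.646 V, so the device is actually in triode.
In triode I_D = k_n[V_ov V_DS − ½ V_DS²] and I_D = (V_DD − V_DS)/R_D. Equating: 10.6 V_DS² − 14.65 V_DS + 1.75 = 0, giving V_DS = 0.132 V (the root below V_ov).
I_D = (1.75 − 0.132) / 2.78 = 0.582 mA.

I_D = 0.582 mA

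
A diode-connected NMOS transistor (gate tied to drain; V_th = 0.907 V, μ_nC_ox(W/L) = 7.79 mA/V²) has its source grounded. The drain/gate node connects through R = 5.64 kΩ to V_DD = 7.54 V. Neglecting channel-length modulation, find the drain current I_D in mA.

With gate tied to drain, V_GS = V_DS ≥ V_GS − V_th, so the device is in saturation.
KCL at the drain: ½ k_n (V_GS − V_th)² = (V_DD − V_GS)/R.
Let x = V_GS − 0.907. Then 22 x² + x − 6.633 = 0, giving x = 0.527 V (positive root), so V_GS = 1.43 V.
I_D = (V_DD − V_GS)/R = (7.54 − 1.43) / 5.64 = 1.08 mA.

I_D = 1.08 mA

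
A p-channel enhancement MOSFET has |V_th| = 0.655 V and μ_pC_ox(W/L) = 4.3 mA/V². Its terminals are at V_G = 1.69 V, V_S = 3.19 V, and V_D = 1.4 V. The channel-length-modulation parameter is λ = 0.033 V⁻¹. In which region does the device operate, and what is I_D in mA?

Saturation; I_D = 1.63 mA

V_SG = V_S − V_G = 3.19 − 1.69 = 1.5 V; V_SD = V_S − V_D = 3.19 − 1.4 = 1.79 V.
V_ov = V_SG − |V_th| = 1.5 − 0.655 = 0.845 V.
Since V_SD = 1.79 V ≥ V_ov = 0.845 V, the device is in saturation.
I_D = ½ k_p V_ov² (1 + λ V_SD) = 0.5 × 4.3 × 0.845² × (1 + 0.033 × 1.79) = 1.63 mA.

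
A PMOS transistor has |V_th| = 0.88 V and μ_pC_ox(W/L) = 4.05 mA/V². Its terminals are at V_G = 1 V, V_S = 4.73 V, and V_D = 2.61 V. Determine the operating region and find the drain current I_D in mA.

V_SG = V_S − V_G = 4.73 − 1 = 3.73 V; V_SD = V_S − V_D = 4.73 − 2.61 = 2.12 V.
V_ov = V_SG − |V_th| = 3.73 − 0.88 = 2.85 V.
Since V_SD = 2.12 V < V_ov = 2.85 V, the device is in the triode region.
I_D = k_p [V_ov · V_SD − ½ V_SD²] = 4.05 × [2.85 × 2.12 − 0.5 × 2.12²] = 15.4 mA.

Triode; I_D = 15.4 mA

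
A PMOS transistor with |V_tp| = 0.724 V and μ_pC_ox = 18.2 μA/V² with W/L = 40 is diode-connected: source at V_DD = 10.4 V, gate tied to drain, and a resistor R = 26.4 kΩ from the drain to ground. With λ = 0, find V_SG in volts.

With gate tied to drain, V_SG = V_SD ≥ V_SG − |V_tp|, so the device is in saturation.
k_p = μ_pC_ox · (W/L) = 0.728 mA/V².
KCL at the drain: ½ k_p (V_SG − |V_tp|)² = (V_DD − V_SG)/R.
Let x = V_SG − 0.724. Then 9.61 x² + x − 9.676 = 0, giving x = 0.953 V (positive root), so V_SG = 1.68 V.
I_D = (V_DD − V_SG)/R = (10.4 − 1.68) / 26.4 = 0.33 mA.

V_SG = 1.68 V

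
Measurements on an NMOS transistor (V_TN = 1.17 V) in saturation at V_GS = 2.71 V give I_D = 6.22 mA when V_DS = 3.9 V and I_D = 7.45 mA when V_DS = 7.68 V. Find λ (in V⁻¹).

λ = 0.0657 V⁻¹

With V_GS fixed, I_D ∝ (1 + λ V_DS) in saturation, so I_D2/I_D1 = (1 + λ V_DS2)/(1 + λ V_DS1).
7.45/6.22 = 1.198 = (1 + 7.68 λ)/(1 + 3.9 λ).
Solving: λ (I_D1 V_DS2 − I_D2 V_DS1) = I_D2 − I_D1, so λ = (7.45 − 6.22) / (6.22 × 7.68 − 7.45 × 3.9) = 1.23 / 18.7 = 0.0657 V⁻¹.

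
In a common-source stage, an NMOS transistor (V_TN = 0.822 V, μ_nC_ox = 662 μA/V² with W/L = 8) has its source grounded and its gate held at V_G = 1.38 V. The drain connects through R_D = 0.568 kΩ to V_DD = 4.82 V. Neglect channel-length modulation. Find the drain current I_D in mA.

I_D = 0.824 mA

V_GS = V_G = 1.38 V, so V_ov = 1.38 − 0.822 = 0.558 V.
k_n = μ_nC_ox · (W/L) = 5.296 mA/V².
Assume saturation: I_D = ½ k_n V_ov² = 0.5 × 5.296 × 0.558² = 0.824 mA, giving V_DS = V_DD − I_D R_D = 4.82 − 0.824 × 0.568 = 4.35 V.
V_DS = 4.35 V ≥ V_ov = 0.558 V, confirming saturation.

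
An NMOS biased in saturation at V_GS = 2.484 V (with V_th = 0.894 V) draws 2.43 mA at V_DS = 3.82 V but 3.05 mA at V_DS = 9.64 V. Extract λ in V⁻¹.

With V_GS fixed, I_D ∝ (1 + λ V_DS) in saturation, so I_D2/I_D1 = (1 + λ V_DS2)/(1 + λ V_DS1).
3.05/2.43 = 1.255 = (1 + 9.64 λ)/(1 + 3.82 λ).
Solving: λ (I_D1 V_DS2 − I_D2 V_DS1) = I_D2 − I_D1, so λ = (3.05 − 2.43) / (2.43 × 9.64 − 3.05 × 3.82) = 0.62 / 11.8 = 0.0527 V⁻¹.

λ = 0.0527 V⁻¹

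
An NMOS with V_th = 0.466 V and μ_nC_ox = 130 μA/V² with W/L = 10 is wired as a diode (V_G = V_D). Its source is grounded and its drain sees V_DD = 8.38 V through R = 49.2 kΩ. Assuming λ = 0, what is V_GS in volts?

With gate tied to drain, V_GS = V_DS ≥ V_GS − V_th, so the device is in saturation.
k_n = μ_nC_ox · (W/L) = 1.3 mA/V².
KCL at the drain: ½ k_n (V_GS − V_th)² = (V_DD − V_GS)/R.
Let x = V_GS − 0.466. Then 32 x² + x − 7.914 = 0, giving x = 0.482 V (positive root), so V_GS = 0.948 V.
I_D = (V_DD − V_GS)/R = (8.38 − 0.948) / 49.2 = 0.151 mA.

V_GS = 0.948 V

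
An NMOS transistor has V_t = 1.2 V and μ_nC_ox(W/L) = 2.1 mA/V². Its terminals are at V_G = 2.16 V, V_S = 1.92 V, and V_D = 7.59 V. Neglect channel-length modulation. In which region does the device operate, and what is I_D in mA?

Cutoff; I_D = 0 mA

V_GS = V_G − V_S = 2.16 − 1.92 = 0.24 V; V_DS = V_D − V_S = 7.59 − 1.92 = 5.67 V.
V_GS = 0.24 V < V_t = 1.2 V, so the transistor is in cutoff.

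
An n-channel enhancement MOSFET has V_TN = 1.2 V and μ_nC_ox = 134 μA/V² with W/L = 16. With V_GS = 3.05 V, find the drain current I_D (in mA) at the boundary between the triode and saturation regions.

I_D = 3.67 mA

At the boundary V_DS = V_ov = V_GS − V_TN = 3.05 − 1.2 = 1.85 V.
k_n = μ_nC_ox · (W/L) = 2.144 mA/V².
I_D = ½ k_n V_ov² = 0.5 × 2.144 × 1.85² = 3.67 mA.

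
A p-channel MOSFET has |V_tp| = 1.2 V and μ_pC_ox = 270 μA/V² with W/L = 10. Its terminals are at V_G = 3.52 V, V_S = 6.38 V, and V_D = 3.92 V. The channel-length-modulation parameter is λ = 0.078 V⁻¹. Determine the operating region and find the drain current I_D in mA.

V_SG = V_S − V_G = 6.38 − 3.52 = 2.86 V; V_SD = V_S − V_D = 6.38 − 3.92 = 2.46 V.
k_p = μ_pC_ox · (W/L) = 2.7 mA/V².
V_ov = V_SG − |V_tp| = 2.86 − 1.2 = 1.66 V.
Since V_SD = 2.46 V ≥ V_ov = 1.66 V, the device is in saturation.
I_D = ½ k_p V_ov² (1 + λ V_SD) = 0.5 × 2.7 × 1.66² × (1 + 0.078 × 2.46) = 4.43 mA.

Saturation; I_D = 4.43 mA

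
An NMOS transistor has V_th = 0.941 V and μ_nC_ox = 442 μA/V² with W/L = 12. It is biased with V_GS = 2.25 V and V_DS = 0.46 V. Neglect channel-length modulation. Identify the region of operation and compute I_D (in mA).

k_n = μ_nC_ox · (W/L) = 5.304 mA/V².
V_ov = V_GS − V_th = 2.25 − 0.941 = 1.31 V.
Since V_DS = 0.46 V < V_ov = 1.31 V, the device is in the triode region.
I_D = k_n [V_ov · V_DS − ½ V_DS²] = 5.304 × [1.31 × 0.46 − 0.5 × 0.46²] = 2.63 mA.

Triode; I_D = 2.63 mA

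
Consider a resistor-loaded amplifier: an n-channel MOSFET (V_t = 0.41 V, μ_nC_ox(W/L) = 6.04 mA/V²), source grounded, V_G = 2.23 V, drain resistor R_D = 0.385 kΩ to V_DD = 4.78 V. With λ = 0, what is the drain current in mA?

V_GS = V_G = 2.23 V, so V_ov = 2.23 − 0.41 = 1.82 V.
Assume saturation: I_D = ½ k_n V_ov² = 0.5 × 6.04 × 1.82² = 10 mA, giving V_DS = V_DD − I_D R_D = 4.78 − 10 × 0.385 = 0.929 V.
But 0.929 V < V_ov = 1.82 V, so the device is actually in triode.
In triode I_D = k_n[V_ov V_DS − ½ V_DS²] and I_D = (V_DD − V_DS)/R_D. Equating: 1.16 V_DS² − 5.232 V_DS + 4.78 = 0, giving V_DS = 1.27 V (the root below V_ov).
I_D = (4.78 − 1.27) / 0.385 = 9.11 mA.

I_D = 9.11 mA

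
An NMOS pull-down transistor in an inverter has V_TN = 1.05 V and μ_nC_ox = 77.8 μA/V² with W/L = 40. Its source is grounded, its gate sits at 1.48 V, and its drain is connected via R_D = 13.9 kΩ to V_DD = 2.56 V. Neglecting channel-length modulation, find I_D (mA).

V_GS = V_G = 1.48 V, so V_ov = 1.48 − 1.05 = 0.43 V.
k_n = μ_nC_ox · (W/L) = 3.112 mA/V².
Assume saturation: I_D = ½ k_n V_ov² = 0.5 × 3.112 × 0.43² = 0.288 mA, giving V_DS = V_DD − I_D R_D = 2.56 − 0.288 × 13.9 = -1.44 V.
But -1.44 V < V_ov = 0.43 V, so the device is actually in triode.
In triode I_D = k_n[V_ov V_DS − ½ V_DS²] and I_D = (V_DD − V_DS)/R_D. Equating: 21.6 V_DS² − 19.6 V_DS + 2.56 = 0, giving V_DS = 0.158 V (the root below V_ov).
I_D = (2.56 − 0.158) / 13.9 = 0.173 mA.

I_D = 0.173 mA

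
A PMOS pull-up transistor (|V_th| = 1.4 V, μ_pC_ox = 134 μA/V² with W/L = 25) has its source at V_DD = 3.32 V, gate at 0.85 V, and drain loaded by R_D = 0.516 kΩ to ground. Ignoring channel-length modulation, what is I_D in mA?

I_D = 1.92 mA

V_SG = V_DD − V_G = 3.32 − 0.85 = 2.47 V, so V_ov = 2.47 − 1.4 = 1.07 V.
k_p = μ_pC_ox · (W/L) = 3.35 mA/V².
Assume saturation: I_D = ½ k_p V_ov² = 0.5 × 3.35 × 1.07² = 1.92 mA, giving V_SD = V_DD − I_D R_D = 3.32 − 1.92 × 0.516 = 2.33 V.
V_SD = 2.33 V ≥ V_ov = 1.07 V, confirming saturation.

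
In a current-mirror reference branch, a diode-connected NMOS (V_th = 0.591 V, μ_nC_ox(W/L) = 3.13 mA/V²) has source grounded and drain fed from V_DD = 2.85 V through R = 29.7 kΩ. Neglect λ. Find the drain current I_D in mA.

I_D = 0.0690 mA

With gate tied to drain, V_GS = V_DS ≥ V_GS − V_th, so the device is in saturation.
KCL at the drain: ½ k_n (V_GS − V_th)² = (V_DD − V_GS)/R.
Let x = V_GS − 0.591. Then 46.5 x² + x − 2.259 = 0, giving x = 0.21 V (positive root), so V_GS = 0.801 V.
I_D = (V_DD − V_GS)/R = (2.85 − 0.801) / 29.7 = 0.069 mA.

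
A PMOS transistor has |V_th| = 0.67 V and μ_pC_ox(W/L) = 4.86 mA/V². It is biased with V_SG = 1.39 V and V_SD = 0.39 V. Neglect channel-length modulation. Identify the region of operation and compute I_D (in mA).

Triode; I_D = 0.995 mA

V_ov = V_SG − |V_th| = 1.39 − 0.67 = 0.72 V.
Since V_SD = 0.39 V < V_ov = 0.72 V, the device is in the triode region.
I_D = k_p [V_ov · V_SD − ½ V_SD²] = 4.86 × [0.72 × 0.39 − 0.5 × 0.39²] = 0.995 mA.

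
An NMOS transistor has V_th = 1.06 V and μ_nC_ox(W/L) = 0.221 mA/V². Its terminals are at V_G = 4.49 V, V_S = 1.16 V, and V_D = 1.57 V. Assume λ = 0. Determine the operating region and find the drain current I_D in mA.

Triode; I_D = 0.187 mA

V_GS = V_G − V_S = 4.49 − 1.16 = 3.33 V; V_DS = V_D − V_S = 1.57 − 1.16 = 0.41 V.
V_ov = V_GS − V_th = 3.33 − 1.06 = 2.27 V.
Since V_DS = 0.41 V < V_ov = 2.27 V, the device is in the triode region.
I_D = k_n [V_ov · V_DS − ½ V_DS²] = 0.221 × [2.27 × 0.41 − 0.5 × 0.41²] = 0.187 mA.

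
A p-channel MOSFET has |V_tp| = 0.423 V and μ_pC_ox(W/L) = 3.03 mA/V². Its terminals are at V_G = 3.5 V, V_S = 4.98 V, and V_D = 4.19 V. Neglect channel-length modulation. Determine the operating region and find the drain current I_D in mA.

Triode; I_D = 1.58 mA

V_SG = V_S − V_G = 4.98 − 3.5 = 1.48 V; V_SD = V_S − V_D = 4.98 − 4.19 = 0.79 V.
V_ov = V_SG − |V_tp| = 1.48 − 0.423 = 1.06 V.
Since V_SD = 0.79 V < V_ov = 1.06 V, the device is in the triode region.
I_D = k_p [V_ov · V_SD − ½ V_SD²] = 3.03 × [1.06 × 0.79 − 0.5 × 0.79²] = 1.58 mA.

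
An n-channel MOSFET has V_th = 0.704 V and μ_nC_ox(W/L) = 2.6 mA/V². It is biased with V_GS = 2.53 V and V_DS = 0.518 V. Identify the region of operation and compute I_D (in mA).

V_ov = V_GS − V_th = 2.53 − 0.704 = 1.83 V.
Since V_DS = 0.518 V < V_ov = 1.83 V, the device is in the triode region.
I_D = k_n [V_ov · V_DS − ½ V_DS²] = 2.6 × [1.83 × 0.518 − 0.5 × 0.518²] = 2.11 mA.

Triode; I_D = 2.11 mA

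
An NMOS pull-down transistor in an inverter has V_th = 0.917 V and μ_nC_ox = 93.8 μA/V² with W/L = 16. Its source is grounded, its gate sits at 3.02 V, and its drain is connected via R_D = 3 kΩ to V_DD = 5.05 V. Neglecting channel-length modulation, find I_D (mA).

I_D = 1.50 mA

V_GS = V_G = 3.02 V, so V_ov = 3.02 − 0.917 = 2.1 V.
k_n = μ_nC_ox · (W/L) = 1.501 mA/V².
Assume saturation: I_D = ½ k_n V_ov² = 0.5 × 1.501 × 2.1² = 3.32 mA, giving V_DS = V_DD − I_D R_D = 5.05 − 3.32 × 3 = -4.91 V.
But -4.91 V < V_ov = 2.1 V, so the device is actually in triode.
In triode I_D = k_n[V_ov V_DS − ½ V_DS²] and I_D = (V_DD − V_DS)/R_D. Equating: 2.25 V_DS² − 10.47 V_DS + 5.05 = 0, giving V_DS = 0.547 V (the root below V_ov).
I_D = (5.05 − 0.547) / 3 = 1.5 mA.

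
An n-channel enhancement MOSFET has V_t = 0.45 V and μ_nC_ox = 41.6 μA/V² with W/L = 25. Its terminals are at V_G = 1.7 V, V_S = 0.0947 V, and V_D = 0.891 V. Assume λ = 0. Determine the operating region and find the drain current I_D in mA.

V_GS = V_G − V_S = 1.7 − 0.0947 = 1.61 V; V_DS = V_D − V_S = 0.891 − 0.0947 = 0.796 V.
k_n = μ_nC_ox · (W/L) = 1.04 mA/V².
V_ov = V_GS − V_t = 1.61 − 0.45 = 1.16 V.
Since V_DS = 0.796 V < V_ov = 1.16 V, the device is in the triode region.
I_D = k_n [V_ov · V_DS − ½ V_DS²] = 1.04 × [1.16 × 0.796 − 0.5 × 0.796²] = 0.627 mA.

Triode; I_D = 0.627 mA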